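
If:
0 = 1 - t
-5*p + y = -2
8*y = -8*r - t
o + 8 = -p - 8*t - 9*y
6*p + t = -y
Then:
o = -24/11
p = 1/11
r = 125/88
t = 1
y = -17/11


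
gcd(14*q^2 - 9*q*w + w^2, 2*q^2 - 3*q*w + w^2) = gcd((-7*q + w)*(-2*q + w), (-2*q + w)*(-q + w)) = 2*q - w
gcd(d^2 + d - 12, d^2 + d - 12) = d^2 + d - 12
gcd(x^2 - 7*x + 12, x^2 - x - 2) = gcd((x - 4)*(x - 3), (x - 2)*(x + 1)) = 1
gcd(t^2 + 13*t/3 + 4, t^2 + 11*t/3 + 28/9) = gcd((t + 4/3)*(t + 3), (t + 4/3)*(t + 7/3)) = t + 4/3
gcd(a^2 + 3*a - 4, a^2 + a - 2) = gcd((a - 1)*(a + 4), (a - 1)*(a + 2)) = a - 1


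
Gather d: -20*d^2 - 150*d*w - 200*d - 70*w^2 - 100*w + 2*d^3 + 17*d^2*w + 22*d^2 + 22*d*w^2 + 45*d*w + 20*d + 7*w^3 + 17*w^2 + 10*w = 2*d^3 + d^2*(17*w + 2) + d*(22*w^2 - 105*w - 180) + 7*w^3 - 53*w^2 - 90*w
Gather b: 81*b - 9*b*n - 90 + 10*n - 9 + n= b*(81 - 9*n) + 11*n - 99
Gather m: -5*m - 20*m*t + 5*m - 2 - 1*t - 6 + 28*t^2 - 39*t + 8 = -20*m*t + 28*t^2 - 40*t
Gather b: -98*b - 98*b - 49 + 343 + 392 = 686 - 196*b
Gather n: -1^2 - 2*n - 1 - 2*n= -4*n - 2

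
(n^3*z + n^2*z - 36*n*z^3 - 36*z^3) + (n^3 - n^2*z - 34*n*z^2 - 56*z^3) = n^3*z + n^3 - 36*n*z^3 - 34*n*z^2 - 92*z^3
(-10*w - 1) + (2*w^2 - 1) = 2*w^2 - 10*w - 2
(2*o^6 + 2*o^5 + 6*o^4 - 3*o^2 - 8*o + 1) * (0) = 0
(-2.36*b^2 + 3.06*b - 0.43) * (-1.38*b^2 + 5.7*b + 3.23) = 3.2568*b^4 - 17.6748*b^3 + 10.4126*b^2 + 7.4328*b - 1.3889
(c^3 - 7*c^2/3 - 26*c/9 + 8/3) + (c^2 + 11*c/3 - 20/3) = c^3 - 4*c^2/3 + 7*c/9 - 4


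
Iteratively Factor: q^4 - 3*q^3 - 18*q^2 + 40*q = (q - 2)*(q^3 - q^2 - 20*q) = (q - 2)*(q + 4)*(q^2 - 5*q) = q*(q - 2)*(q + 4)*(q - 5)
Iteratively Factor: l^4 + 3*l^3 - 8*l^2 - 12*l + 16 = (l + 4)*(l^3 - l^2 - 4*l + 4) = (l - 2)*(l + 4)*(l^2 + l - 2) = (l - 2)*(l - 1)*(l + 4)*(l + 2)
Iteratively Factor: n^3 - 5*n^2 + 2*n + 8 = (n - 2)*(n^2 - 3*n - 4) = (n - 4)*(n - 2)*(n + 1)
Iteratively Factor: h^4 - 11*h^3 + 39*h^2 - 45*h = (h - 5)*(h^3 - 6*h^2 + 9*h) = (h - 5)*(h - 3)*(h^2 - 3*h) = h*(h - 5)*(h - 3)*(h - 3)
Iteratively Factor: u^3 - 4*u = (u)*(u^2 - 4) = u*(u + 2)*(u - 2)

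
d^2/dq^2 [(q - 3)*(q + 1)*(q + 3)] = 6*q + 2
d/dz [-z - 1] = -1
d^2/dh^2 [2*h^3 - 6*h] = 12*h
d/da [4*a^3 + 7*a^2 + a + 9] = 12*a^2 + 14*a + 1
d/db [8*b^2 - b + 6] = 16*b - 1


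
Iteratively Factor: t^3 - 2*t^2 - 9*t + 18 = (t - 3)*(t^2 + t - 6) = (t - 3)*(t - 2)*(t + 3)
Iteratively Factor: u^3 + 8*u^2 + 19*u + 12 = (u + 1)*(u^2 + 7*u + 12) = (u + 1)*(u + 4)*(u + 3)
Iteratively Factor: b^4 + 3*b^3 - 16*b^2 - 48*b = (b + 4)*(b^3 - b^2 - 12*b) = (b - 4)*(b + 4)*(b^2 + 3*b) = (b - 4)*(b + 3)*(b + 4)*(b)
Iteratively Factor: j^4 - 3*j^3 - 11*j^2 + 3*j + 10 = (j - 1)*(j^3 - 2*j^2 - 13*j - 10) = (j - 1)*(j + 2)*(j^2 - 4*j - 5) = (j - 1)*(j + 1)*(j + 2)*(j - 5)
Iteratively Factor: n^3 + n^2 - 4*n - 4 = (n - 2)*(n^2 + 3*n + 2) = (n - 2)*(n + 1)*(n + 2)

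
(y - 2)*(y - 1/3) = y^2 - 7*y/3 + 2/3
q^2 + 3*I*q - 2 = (q + I)*(q + 2*I)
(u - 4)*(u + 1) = u^2 - 3*u - 4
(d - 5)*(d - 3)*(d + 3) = d^3 - 5*d^2 - 9*d + 45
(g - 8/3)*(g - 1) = g^2 - 11*g/3 + 8/3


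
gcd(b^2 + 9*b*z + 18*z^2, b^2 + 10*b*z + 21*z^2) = b + 3*z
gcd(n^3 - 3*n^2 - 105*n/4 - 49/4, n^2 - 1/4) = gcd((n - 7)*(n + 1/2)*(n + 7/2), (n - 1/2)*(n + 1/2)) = n + 1/2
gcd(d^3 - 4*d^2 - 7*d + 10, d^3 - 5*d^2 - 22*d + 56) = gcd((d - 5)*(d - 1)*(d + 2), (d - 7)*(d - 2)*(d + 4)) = 1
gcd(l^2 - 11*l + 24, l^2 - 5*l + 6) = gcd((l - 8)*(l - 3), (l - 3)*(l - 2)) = l - 3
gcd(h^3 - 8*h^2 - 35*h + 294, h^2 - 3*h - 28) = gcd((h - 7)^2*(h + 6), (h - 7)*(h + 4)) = h - 7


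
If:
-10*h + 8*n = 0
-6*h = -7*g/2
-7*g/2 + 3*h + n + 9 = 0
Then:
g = 432/49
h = 36/7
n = 45/7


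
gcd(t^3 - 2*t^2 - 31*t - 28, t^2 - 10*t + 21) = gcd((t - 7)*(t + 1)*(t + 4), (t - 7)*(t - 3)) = t - 7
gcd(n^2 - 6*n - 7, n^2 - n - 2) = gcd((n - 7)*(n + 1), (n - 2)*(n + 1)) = n + 1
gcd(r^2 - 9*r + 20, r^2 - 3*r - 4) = r - 4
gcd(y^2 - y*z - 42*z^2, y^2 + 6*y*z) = y + 6*z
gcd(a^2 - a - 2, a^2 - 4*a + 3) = 1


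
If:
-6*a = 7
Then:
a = -7/6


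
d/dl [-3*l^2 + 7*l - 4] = 7 - 6*l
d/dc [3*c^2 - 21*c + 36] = 6*c - 21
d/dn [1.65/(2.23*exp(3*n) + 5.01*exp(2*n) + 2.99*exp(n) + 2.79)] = (-11.0385*exp(2*n) - 16.533*exp(n) - 4.9335)*exp(n)/(2.23*exp(3*n) + 5.01*exp(2*n) + 2.99*exp(n) + 2.79)^2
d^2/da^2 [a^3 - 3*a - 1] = 6*a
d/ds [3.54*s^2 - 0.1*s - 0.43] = 7.08*s - 0.1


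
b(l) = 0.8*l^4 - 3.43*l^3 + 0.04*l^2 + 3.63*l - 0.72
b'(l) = 3.2*l^3 - 10.29*l^2 + 0.08*l + 3.63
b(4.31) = 17.11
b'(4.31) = 69.03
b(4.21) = 10.64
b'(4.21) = 60.36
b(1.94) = -7.24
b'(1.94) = -11.58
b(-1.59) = 12.51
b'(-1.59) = -35.37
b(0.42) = 0.58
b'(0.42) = 2.09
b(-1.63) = 13.97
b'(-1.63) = -37.70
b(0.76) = 0.82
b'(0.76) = -0.85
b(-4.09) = 443.64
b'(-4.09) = -387.77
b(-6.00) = 1756.62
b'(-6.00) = -1058.49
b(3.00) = -17.28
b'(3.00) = -2.34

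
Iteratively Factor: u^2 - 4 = (u + 2)*(u - 2)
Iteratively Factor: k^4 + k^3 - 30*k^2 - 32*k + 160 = (k + 4)*(k^3 - 3*k^2 - 18*k + 40) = (k + 4)^2*(k^2 - 7*k + 10) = (k - 5)*(k + 4)^2*(k - 2)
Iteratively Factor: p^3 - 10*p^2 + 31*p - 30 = (p - 3)*(p^2 - 7*p + 10) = (p - 5)*(p - 3)*(p - 2)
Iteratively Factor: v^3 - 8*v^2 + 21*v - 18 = (v - 3)*(v^2 - 5*v + 6) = (v - 3)*(v - 2)*(v - 3)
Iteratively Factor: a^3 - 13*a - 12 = (a + 3)*(a^2 - 3*a - 4) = (a + 1)*(a + 3)*(a - 4)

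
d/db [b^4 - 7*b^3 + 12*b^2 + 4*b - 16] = 4*b^3 - 21*b^2 + 24*b + 4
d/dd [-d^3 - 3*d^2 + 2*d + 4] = -3*d^2 - 6*d + 2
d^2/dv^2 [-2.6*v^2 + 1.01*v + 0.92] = -5.20000000000000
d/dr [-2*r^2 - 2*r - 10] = -4*r - 2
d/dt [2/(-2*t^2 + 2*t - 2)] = (2*t - 1)/(t^2 - t + 1)^2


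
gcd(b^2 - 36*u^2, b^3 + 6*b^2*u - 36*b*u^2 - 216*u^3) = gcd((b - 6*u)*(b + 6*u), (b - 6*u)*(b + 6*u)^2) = -b^2 + 36*u^2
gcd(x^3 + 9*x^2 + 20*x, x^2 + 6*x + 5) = x + 5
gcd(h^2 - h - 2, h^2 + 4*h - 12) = h - 2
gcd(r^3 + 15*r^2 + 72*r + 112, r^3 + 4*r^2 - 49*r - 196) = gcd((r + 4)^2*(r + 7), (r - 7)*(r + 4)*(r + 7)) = r^2 + 11*r + 28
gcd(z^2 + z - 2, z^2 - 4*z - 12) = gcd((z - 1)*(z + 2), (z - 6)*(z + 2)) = z + 2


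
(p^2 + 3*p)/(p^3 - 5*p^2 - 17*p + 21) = p/(p^2 - 8*p + 7)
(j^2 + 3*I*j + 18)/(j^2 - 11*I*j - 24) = (j + 6*I)/(j - 8*I)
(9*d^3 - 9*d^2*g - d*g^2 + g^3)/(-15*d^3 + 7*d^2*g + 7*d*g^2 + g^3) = (-3*d + g)/(5*d + g)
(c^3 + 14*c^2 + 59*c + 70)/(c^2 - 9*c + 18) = (c^3 + 14*c^2 + 59*c + 70)/(c^2 - 9*c + 18)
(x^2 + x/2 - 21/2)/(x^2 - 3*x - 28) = (-2*x^2 - x + 21)/(2*(-x^2 + 3*x + 28))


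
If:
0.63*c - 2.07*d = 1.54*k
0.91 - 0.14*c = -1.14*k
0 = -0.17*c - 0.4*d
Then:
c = -0.93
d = 0.40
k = -0.91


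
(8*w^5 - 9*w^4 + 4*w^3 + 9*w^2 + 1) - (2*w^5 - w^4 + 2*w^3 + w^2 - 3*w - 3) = 6*w^5 - 8*w^4 + 2*w^3 + 8*w^2 + 3*w + 4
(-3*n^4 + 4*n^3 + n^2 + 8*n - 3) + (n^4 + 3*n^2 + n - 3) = -2*n^4 + 4*n^3 + 4*n^2 + 9*n - 6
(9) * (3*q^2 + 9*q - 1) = 27*q^2 + 81*q - 9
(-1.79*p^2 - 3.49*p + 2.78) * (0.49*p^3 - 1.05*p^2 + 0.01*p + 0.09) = -0.8771*p^5 + 0.1694*p^4 + 5.0088*p^3 - 3.115*p^2 - 0.2863*p + 0.2502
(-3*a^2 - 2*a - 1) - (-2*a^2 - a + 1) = -a^2 - a - 2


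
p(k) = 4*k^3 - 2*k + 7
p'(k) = 12*k^2 - 2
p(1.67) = 22.29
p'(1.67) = 31.47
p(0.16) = 6.70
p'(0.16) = -1.69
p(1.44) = 16.06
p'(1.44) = 22.88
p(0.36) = 6.47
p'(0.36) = -0.44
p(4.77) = 431.59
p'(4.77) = 271.03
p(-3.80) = -204.89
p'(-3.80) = 171.28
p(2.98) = 106.89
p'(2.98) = 104.56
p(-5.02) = -488.98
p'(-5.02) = 300.40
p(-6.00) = -845.00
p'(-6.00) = 430.00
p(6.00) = 859.00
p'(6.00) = 430.00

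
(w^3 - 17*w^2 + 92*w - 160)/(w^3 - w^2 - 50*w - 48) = (w^2 - 9*w + 20)/(w^2 + 7*w + 6)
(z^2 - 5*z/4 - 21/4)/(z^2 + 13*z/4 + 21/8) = 2*(z - 3)/(2*z + 3)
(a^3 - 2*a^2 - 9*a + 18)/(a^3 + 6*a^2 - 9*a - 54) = (a - 2)/(a + 6)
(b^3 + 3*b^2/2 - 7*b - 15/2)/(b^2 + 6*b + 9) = (2*b^2 - 3*b - 5)/(2*(b + 3))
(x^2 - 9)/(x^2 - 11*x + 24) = (x + 3)/(x - 8)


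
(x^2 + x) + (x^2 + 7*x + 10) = 2*x^2 + 8*x + 10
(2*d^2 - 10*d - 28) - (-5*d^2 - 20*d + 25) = 7*d^2 + 10*d - 53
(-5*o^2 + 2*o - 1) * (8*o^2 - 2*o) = -40*o^4 + 26*o^3 - 12*o^2 + 2*o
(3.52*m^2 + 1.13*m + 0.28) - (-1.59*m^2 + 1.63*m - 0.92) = 5.11*m^2 - 0.5*m + 1.2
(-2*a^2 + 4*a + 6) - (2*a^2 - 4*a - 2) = -4*a^2 + 8*a + 8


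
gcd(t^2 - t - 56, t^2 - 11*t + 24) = t - 8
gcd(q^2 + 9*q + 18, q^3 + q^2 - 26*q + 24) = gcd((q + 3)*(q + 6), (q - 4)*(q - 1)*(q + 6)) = q + 6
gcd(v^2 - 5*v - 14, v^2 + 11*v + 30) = 1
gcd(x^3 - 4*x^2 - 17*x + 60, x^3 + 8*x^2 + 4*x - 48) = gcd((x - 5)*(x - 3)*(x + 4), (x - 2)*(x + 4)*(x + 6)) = x + 4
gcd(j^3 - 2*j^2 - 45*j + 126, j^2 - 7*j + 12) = j - 3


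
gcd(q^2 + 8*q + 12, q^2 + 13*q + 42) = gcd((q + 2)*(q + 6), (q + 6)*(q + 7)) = q + 6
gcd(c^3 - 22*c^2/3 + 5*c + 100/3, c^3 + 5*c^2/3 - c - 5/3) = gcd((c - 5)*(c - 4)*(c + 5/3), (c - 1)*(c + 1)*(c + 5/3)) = c + 5/3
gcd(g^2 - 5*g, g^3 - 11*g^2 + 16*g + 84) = 1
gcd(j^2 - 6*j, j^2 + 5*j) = j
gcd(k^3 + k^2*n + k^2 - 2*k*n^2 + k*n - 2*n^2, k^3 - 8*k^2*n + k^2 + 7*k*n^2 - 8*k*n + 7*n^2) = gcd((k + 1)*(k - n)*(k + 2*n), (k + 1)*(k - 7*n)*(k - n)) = k^2 - k*n + k - n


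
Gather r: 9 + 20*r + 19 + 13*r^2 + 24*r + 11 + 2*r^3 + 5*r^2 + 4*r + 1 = 2*r^3 + 18*r^2 + 48*r + 40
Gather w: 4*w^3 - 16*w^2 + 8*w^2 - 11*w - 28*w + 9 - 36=4*w^3 - 8*w^2 - 39*w - 27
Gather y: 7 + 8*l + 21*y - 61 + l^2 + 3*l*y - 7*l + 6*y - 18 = l^2 + l + y*(3*l + 27) - 72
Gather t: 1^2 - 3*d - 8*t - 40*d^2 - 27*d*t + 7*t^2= -40*d^2 - 3*d + 7*t^2 + t*(-27*d - 8) + 1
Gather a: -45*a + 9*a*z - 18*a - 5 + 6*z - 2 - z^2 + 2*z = a*(9*z - 63) - z^2 + 8*z - 7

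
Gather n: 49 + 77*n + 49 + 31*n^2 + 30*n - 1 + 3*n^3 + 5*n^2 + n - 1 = 3*n^3 + 36*n^2 + 108*n + 96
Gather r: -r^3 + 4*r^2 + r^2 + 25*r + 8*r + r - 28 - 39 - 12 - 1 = -r^3 + 5*r^2 + 34*r - 80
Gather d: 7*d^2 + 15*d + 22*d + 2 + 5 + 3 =7*d^2 + 37*d + 10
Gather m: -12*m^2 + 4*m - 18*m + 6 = -12*m^2 - 14*m + 6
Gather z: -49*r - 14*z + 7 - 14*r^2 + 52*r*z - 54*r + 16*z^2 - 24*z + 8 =-14*r^2 - 103*r + 16*z^2 + z*(52*r - 38) + 15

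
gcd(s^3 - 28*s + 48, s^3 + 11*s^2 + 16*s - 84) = s^2 + 4*s - 12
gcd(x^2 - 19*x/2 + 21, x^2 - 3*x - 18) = x - 6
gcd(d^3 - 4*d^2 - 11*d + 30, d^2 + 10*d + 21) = d + 3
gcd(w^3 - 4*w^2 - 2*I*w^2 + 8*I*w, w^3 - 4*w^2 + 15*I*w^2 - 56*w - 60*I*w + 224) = w - 4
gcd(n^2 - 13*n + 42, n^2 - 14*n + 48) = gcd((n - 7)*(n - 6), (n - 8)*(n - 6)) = n - 6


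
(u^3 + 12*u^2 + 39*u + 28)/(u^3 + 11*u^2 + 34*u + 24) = (u + 7)/(u + 6)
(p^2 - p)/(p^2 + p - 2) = p/(p + 2)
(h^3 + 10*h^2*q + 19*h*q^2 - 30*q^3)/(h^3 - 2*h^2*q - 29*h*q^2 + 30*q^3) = (-h - 6*q)/(-h + 6*q)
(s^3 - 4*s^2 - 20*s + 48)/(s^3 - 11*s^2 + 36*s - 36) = (s + 4)/(s - 3)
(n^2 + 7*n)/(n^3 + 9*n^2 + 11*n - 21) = n/(n^2 + 2*n - 3)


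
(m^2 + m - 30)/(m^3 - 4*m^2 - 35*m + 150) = 1/(m - 5)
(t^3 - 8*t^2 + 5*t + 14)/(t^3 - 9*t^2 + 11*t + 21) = (t - 2)/(t - 3)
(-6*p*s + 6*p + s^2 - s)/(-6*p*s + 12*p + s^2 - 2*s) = (s - 1)/(s - 2)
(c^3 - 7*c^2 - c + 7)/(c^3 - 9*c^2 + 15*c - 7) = (c + 1)/(c - 1)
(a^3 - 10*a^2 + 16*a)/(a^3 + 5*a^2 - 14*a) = (a - 8)/(a + 7)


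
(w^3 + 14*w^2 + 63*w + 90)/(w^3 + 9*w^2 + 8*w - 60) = (w + 3)/(w - 2)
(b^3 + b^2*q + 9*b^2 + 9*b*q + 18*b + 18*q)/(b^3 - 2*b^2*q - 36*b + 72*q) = (-b^2 - b*q - 3*b - 3*q)/(-b^2 + 2*b*q + 6*b - 12*q)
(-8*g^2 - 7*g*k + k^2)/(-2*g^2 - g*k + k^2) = (8*g - k)/(2*g - k)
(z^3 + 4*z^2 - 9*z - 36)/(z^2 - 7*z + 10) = (z^3 + 4*z^2 - 9*z - 36)/(z^2 - 7*z + 10)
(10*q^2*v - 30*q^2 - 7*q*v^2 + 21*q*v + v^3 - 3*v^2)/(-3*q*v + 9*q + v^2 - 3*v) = (-10*q^2 + 7*q*v - v^2)/(3*q - v)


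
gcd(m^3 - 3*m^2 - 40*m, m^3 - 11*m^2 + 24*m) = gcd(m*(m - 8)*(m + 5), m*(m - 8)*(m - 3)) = m^2 - 8*m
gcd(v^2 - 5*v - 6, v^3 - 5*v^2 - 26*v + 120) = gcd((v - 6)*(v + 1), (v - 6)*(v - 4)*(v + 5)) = v - 6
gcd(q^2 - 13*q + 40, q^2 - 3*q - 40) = q - 8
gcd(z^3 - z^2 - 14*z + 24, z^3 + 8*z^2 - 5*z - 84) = z^2 + z - 12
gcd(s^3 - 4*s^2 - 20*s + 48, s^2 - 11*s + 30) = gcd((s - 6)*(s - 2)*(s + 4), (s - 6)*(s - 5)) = s - 6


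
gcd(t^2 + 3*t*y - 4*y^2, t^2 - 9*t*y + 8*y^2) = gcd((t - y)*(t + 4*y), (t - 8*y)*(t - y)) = -t + y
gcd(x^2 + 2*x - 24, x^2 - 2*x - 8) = x - 4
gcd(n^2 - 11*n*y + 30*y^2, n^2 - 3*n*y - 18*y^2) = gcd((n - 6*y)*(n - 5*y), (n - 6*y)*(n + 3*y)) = -n + 6*y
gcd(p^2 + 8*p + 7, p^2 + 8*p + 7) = p^2 + 8*p + 7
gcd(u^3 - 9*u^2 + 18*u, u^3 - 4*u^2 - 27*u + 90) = u^2 - 9*u + 18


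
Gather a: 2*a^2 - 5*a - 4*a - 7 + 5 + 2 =2*a^2 - 9*a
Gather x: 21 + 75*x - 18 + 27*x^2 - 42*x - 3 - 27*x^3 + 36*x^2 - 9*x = -27*x^3 + 63*x^2 + 24*x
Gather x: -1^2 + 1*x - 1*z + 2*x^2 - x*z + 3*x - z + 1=2*x^2 + x*(4 - z) - 2*z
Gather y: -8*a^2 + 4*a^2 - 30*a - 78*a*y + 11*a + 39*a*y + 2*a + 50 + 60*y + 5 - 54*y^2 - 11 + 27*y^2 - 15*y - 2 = -4*a^2 - 17*a - 27*y^2 + y*(45 - 39*a) + 42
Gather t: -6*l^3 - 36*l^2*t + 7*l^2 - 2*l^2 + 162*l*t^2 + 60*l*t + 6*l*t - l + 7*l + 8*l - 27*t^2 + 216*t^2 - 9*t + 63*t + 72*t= -6*l^3 + 5*l^2 + 14*l + t^2*(162*l + 189) + t*(-36*l^2 + 66*l + 126)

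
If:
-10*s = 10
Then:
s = -1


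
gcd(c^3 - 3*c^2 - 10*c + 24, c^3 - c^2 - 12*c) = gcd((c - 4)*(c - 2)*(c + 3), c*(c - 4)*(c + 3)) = c^2 - c - 12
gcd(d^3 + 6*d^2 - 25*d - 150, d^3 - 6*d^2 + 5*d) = d - 5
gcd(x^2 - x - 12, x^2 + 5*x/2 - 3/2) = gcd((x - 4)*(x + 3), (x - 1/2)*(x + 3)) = x + 3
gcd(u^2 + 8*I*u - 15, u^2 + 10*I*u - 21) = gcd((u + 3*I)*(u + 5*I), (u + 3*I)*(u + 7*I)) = u + 3*I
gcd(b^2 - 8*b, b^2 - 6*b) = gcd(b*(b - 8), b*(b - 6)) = b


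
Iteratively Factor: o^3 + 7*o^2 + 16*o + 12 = (o + 3)*(o^2 + 4*o + 4) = (o + 2)*(o + 3)*(o + 2)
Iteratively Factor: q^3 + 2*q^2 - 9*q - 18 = (q + 2)*(q^2 - 9) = (q - 3)*(q + 2)*(q + 3)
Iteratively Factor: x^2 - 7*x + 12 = (x - 3)*(x - 4)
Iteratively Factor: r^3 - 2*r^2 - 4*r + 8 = (r - 2)*(r^2 - 4) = (r - 2)*(r + 2)*(r - 2)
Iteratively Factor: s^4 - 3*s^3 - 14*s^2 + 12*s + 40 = (s + 2)*(s^3 - 5*s^2 - 4*s + 20) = (s - 5)*(s + 2)*(s^2 - 4) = (s - 5)*(s - 2)*(s + 2)*(s + 2)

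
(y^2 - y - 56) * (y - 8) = y^3 - 9*y^2 - 48*y + 448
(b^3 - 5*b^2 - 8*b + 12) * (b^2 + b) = b^5 - 4*b^4 - 13*b^3 + 4*b^2 + 12*b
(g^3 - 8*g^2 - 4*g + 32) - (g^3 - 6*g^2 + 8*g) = -2*g^2 - 12*g + 32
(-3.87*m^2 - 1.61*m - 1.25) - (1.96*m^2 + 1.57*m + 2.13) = -5.83*m^2 - 3.18*m - 3.38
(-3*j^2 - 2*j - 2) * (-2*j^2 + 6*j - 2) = 6*j^4 - 14*j^3 - 2*j^2 - 8*j + 4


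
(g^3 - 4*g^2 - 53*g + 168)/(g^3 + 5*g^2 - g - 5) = (g^3 - 4*g^2 - 53*g + 168)/(g^3 + 5*g^2 - g - 5)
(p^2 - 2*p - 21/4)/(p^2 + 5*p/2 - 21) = (p + 3/2)/(p + 6)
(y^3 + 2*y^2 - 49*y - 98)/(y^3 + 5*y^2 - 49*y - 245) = (y + 2)/(y + 5)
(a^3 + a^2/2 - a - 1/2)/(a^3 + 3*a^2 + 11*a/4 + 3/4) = 2*(a - 1)/(2*a + 3)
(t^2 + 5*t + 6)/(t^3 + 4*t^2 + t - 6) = 1/(t - 1)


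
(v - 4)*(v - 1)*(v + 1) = v^3 - 4*v^2 - v + 4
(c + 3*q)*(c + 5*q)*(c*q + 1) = c^3*q + 8*c^2*q^2 + c^2 + 15*c*q^3 + 8*c*q + 15*q^2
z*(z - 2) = z^2 - 2*z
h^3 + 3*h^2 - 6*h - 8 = (h - 2)*(h + 1)*(h + 4)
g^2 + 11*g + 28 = (g + 4)*(g + 7)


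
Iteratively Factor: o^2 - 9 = (o - 3)*(o + 3)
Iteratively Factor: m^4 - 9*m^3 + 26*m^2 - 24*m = (m)*(m^3 - 9*m^2 + 26*m - 24) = m*(m - 3)*(m^2 - 6*m + 8) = m*(m - 3)*(m - 2)*(m - 4)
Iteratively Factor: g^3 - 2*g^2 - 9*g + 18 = (g - 2)*(g^2 - 9) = (g - 3)*(g - 2)*(g + 3)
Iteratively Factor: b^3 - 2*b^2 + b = (b)*(b^2 - 2*b + 1) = b*(b - 1)*(b - 1)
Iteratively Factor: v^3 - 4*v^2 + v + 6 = (v + 1)*(v^2 - 5*v + 6) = (v - 2)*(v + 1)*(v - 3)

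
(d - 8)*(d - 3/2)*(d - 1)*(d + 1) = d^4 - 19*d^3/2 + 11*d^2 + 19*d/2 - 12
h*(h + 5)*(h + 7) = h^3 + 12*h^2 + 35*h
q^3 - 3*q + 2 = (q - 1)^2*(q + 2)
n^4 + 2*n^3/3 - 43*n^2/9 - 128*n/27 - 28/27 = (n - 7/3)*(n + 1/3)*(n + 2/3)*(n + 2)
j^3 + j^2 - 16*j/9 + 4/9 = (j - 2/3)*(j - 1/3)*(j + 2)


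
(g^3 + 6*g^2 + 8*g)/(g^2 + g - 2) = g*(g + 4)/(g - 1)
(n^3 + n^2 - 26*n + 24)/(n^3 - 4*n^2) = 1 + 5/n - 6/n^2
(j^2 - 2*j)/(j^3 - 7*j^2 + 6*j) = (j - 2)/(j^2 - 7*j + 6)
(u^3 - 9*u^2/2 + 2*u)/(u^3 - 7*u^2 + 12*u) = (u - 1/2)/(u - 3)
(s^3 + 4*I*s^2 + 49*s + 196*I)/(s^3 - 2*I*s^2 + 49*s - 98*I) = (s + 4*I)/(s - 2*I)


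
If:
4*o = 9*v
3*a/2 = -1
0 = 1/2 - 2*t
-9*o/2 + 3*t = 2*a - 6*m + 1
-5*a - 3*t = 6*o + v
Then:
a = -2/3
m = 1003/8352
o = 93/232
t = 1/4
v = 31/174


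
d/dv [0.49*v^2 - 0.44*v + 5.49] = 0.98*v - 0.44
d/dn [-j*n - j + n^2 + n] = -j + 2*n + 1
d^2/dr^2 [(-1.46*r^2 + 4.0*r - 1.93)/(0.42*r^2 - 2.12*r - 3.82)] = (-1.188768*r^3 - 16.097256*r^2 + 48.816432*r - 130.938376)/(0.074088*r^6 - 1.121904*r^5 + 3.6414*r^4 + 10.87984*r^3 - 33.1194*r^2 - 92.807664*r - 55.742968)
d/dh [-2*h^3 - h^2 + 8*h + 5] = -6*h^2 - 2*h + 8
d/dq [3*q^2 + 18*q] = 6*q + 18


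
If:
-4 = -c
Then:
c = 4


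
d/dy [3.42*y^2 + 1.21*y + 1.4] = 6.84*y + 1.21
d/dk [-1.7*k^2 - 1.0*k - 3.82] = -3.4*k - 1.0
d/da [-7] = 0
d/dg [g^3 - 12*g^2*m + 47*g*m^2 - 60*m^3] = 3*g^2 - 24*g*m + 47*m^2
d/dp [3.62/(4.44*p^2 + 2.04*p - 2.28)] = (-32.1456*p - 7.3848)/(4.44*p^2 + 2.04*p - 2.28)^2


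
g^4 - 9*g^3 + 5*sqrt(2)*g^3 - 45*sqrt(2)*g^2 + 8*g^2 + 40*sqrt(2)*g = g*(g - 8)*(g - 1)*(g + 5*sqrt(2))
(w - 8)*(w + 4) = w^2 - 4*w - 32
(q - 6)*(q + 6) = q^2 - 36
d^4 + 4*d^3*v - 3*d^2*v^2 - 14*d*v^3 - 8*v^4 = (d - 2*v)*(d + v)^2*(d + 4*v)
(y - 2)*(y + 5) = y^2 + 3*y - 10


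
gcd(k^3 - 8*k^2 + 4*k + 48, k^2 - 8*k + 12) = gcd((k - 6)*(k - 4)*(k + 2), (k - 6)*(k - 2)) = k - 6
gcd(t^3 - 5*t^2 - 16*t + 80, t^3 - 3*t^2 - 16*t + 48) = t^2 - 16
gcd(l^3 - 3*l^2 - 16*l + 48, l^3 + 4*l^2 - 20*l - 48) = l - 4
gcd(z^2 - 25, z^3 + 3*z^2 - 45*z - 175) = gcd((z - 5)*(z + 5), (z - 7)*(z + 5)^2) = z + 5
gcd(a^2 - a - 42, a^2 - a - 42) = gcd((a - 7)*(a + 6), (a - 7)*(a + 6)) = a^2 - a - 42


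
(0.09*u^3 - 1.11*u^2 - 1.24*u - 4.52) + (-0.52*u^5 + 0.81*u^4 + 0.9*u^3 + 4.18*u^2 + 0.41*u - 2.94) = -0.52*u^5 + 0.81*u^4 + 0.99*u^3 + 3.07*u^2 - 0.83*u - 7.46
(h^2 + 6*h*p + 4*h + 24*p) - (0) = h^2 + 6*h*p + 4*h + 24*p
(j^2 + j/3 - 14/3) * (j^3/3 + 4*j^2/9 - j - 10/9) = j^5/3 + 5*j^4/9 - 65*j^3/27 - 95*j^2/27 + 116*j/27 + 140/27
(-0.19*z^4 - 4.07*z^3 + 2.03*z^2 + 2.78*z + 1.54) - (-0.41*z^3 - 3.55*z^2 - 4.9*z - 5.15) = -0.19*z^4 - 3.66*z^3 + 5.58*z^2 + 7.68*z + 6.69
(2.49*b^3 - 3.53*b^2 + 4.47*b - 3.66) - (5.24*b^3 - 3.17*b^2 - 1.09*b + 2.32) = -2.75*b^3 - 0.36*b^2 + 5.56*b - 5.98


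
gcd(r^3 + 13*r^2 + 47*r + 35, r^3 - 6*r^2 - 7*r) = r + 1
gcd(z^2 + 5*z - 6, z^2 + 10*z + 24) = z + 6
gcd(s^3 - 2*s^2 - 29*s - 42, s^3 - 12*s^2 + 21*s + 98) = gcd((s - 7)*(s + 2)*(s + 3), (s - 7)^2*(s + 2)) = s^2 - 5*s - 14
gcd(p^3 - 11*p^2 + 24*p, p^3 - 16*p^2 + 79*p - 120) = p^2 - 11*p + 24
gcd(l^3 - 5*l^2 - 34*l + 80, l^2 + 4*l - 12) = l - 2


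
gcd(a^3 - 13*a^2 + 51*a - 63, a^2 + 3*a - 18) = a - 3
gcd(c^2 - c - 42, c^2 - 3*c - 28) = c - 7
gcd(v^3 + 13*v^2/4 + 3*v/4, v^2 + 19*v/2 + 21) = 1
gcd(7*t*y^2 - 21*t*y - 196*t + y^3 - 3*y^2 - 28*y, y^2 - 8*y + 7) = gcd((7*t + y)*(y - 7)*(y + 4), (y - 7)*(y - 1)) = y - 7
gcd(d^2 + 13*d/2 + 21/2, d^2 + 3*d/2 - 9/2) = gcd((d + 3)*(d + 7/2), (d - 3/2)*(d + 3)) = d + 3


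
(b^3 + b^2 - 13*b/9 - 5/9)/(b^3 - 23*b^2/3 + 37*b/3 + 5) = (3*b^2 + 2*b - 5)/(3*(b^2 - 8*b + 15))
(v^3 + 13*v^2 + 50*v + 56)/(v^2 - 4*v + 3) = (v^3 + 13*v^2 + 50*v + 56)/(v^2 - 4*v + 3)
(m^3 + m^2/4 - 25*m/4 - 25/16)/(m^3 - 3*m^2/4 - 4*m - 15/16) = (2*m + 5)/(2*m + 3)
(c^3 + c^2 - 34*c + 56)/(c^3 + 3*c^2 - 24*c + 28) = (c - 4)/(c - 2)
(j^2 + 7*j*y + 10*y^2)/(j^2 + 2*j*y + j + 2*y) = (j + 5*y)/(j + 1)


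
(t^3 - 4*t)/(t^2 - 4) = t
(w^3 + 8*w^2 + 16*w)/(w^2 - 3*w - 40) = w*(w^2 + 8*w + 16)/(w^2 - 3*w - 40)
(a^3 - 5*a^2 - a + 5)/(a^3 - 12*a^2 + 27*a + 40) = (a - 1)/(a - 8)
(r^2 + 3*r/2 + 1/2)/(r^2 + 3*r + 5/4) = 2*(r + 1)/(2*r + 5)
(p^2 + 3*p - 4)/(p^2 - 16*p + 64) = (p^2 + 3*p - 4)/(p^2 - 16*p + 64)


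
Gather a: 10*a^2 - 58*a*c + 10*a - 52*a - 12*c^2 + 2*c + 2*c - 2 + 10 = 10*a^2 + a*(-58*c - 42) - 12*c^2 + 4*c + 8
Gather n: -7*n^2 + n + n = -7*n^2 + 2*n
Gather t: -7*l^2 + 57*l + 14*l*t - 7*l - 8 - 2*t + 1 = -7*l^2 + 50*l + t*(14*l - 2) - 7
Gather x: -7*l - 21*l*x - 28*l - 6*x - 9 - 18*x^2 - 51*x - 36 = -35*l - 18*x^2 + x*(-21*l - 57) - 45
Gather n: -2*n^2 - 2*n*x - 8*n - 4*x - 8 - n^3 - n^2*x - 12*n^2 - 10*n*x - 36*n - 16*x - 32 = -n^3 + n^2*(-x - 14) + n*(-12*x - 44) - 20*x - 40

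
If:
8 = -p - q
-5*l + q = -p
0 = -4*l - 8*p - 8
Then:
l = -8/5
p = -1/5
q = -39/5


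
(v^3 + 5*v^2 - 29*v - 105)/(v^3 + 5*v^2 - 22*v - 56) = (v^2 - 2*v - 15)/(v^2 - 2*v - 8)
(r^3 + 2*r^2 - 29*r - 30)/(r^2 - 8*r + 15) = (r^2 + 7*r + 6)/(r - 3)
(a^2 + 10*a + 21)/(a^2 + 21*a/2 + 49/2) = 2*(a + 3)/(2*a + 7)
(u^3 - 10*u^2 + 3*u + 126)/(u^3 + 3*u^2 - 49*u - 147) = (u - 6)/(u + 7)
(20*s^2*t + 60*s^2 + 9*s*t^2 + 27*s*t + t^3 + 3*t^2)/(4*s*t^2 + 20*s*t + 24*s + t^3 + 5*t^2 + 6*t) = (5*s + t)/(t + 2)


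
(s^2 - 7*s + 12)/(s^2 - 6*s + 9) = (s - 4)/(s - 3)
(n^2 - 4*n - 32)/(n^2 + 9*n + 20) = (n - 8)/(n + 5)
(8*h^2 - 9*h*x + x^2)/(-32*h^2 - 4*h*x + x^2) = (-h + x)/(4*h + x)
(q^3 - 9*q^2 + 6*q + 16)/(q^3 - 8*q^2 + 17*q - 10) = (q^2 - 7*q - 8)/(q^2 - 6*q + 5)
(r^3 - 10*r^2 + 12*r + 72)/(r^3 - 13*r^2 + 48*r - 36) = (r + 2)/(r - 1)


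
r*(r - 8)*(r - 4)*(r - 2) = r^4 - 14*r^3 + 56*r^2 - 64*r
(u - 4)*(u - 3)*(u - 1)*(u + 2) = u^4 - 6*u^3 + 3*u^2 + 26*u - 24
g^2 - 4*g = g*(g - 4)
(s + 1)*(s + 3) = s^2 + 4*s + 3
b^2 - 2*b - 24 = (b - 6)*(b + 4)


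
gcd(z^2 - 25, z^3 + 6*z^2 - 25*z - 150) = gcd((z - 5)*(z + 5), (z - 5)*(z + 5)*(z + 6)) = z^2 - 25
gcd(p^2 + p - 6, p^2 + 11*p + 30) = 1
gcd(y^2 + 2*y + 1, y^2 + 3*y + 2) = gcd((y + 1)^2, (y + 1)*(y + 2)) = y + 1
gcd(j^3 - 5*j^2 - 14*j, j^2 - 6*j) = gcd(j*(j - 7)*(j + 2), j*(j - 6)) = j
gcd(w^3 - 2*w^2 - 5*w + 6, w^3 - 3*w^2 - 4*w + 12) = w^2 - w - 6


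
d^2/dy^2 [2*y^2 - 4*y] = 4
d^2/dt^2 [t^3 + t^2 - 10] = 6*t + 2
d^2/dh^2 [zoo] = 0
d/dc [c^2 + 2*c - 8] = 2*c + 2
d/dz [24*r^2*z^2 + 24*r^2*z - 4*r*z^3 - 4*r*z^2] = 4*r*(12*r*z + 6*r - 3*z^2 - 2*z)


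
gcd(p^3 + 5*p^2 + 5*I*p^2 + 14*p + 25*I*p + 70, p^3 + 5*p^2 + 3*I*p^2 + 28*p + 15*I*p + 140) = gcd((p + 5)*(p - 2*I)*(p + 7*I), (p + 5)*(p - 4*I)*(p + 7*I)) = p^2 + p*(5 + 7*I) + 35*I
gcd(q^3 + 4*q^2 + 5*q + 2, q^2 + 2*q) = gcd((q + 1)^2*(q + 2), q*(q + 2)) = q + 2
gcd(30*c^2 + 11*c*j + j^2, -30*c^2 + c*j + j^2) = 6*c + j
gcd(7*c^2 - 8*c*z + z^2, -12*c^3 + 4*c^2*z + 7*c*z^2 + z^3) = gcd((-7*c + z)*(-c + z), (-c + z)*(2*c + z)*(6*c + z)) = -c + z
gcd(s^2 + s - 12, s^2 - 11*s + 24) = s - 3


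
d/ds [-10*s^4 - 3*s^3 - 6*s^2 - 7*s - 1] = -40*s^3 - 9*s^2 - 12*s - 7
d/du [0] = 0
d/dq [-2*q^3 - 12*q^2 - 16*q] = -6*q^2 - 24*q - 16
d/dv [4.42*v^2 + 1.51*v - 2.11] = 8.84*v + 1.51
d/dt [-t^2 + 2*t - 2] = 2 - 2*t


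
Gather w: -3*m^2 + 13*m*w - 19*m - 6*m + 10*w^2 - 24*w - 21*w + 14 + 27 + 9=-3*m^2 - 25*m + 10*w^2 + w*(13*m - 45) + 50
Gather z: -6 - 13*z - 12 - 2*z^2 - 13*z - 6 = -2*z^2 - 26*z - 24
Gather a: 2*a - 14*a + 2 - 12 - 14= -12*a - 24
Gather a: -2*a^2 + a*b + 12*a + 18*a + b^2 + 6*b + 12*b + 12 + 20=-2*a^2 + a*(b + 30) + b^2 + 18*b + 32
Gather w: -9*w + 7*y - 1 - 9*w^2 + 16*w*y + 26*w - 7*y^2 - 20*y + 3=-9*w^2 + w*(16*y + 17) - 7*y^2 - 13*y + 2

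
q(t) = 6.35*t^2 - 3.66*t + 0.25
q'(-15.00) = -194.16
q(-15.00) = 1483.90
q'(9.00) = 110.64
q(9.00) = 481.66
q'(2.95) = 33.80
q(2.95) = 44.71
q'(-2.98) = -41.51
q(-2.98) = 67.55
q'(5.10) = 61.11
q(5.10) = 146.75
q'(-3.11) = -43.16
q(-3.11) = 73.05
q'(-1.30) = -20.17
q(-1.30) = 15.74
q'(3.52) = 41.04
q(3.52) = 66.05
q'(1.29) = 12.72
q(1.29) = 6.10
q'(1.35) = 13.48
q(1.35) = 6.88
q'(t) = 12.7*t - 3.66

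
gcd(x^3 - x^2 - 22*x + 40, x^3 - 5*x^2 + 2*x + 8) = x^2 - 6*x + 8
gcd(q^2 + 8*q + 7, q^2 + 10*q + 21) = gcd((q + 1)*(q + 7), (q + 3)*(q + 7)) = q + 7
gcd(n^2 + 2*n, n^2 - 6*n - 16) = n + 2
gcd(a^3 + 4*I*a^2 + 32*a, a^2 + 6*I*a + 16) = a + 8*I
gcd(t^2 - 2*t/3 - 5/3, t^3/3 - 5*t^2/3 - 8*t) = 1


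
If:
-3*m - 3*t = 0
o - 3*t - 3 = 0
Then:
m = -t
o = 3*t + 3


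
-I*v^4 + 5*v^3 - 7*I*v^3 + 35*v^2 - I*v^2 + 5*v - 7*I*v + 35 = (v + 7)*(v - I)*(v + 5*I)*(-I*v + 1)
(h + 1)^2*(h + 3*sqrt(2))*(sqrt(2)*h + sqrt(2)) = sqrt(2)*h^4 + 3*sqrt(2)*h^3 + 6*h^3 + 3*sqrt(2)*h^2 + 18*h^2 + sqrt(2)*h + 18*h + 6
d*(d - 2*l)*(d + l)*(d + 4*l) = d^4 + 3*d^3*l - 6*d^2*l^2 - 8*d*l^3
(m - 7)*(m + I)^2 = m^3 - 7*m^2 + 2*I*m^2 - m - 14*I*m + 7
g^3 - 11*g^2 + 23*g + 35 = (g - 7)*(g - 5)*(g + 1)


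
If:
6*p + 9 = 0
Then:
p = -3/2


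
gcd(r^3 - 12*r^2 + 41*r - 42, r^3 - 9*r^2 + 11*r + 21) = r^2 - 10*r + 21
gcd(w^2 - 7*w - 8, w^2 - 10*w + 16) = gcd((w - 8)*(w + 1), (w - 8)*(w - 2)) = w - 8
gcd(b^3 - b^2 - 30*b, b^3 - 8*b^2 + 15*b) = b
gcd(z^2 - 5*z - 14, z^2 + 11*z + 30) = 1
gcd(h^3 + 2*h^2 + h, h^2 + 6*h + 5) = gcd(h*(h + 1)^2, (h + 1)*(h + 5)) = h + 1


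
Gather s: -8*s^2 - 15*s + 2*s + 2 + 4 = -8*s^2 - 13*s + 6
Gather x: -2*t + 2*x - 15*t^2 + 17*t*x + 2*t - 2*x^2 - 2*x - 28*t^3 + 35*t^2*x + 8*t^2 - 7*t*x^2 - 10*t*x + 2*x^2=-28*t^3 - 7*t^2 - 7*t*x^2 + x*(35*t^2 + 7*t)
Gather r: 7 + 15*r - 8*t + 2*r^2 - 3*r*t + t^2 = 2*r^2 + r*(15 - 3*t) + t^2 - 8*t + 7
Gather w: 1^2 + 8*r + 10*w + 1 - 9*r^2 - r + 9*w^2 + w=-9*r^2 + 7*r + 9*w^2 + 11*w + 2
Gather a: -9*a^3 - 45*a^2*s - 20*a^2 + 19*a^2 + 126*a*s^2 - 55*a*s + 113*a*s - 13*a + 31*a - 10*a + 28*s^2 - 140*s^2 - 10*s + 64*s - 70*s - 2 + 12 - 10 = -9*a^3 + a^2*(-45*s - 1) + a*(126*s^2 + 58*s + 8) - 112*s^2 - 16*s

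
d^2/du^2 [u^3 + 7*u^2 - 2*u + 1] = 6*u + 14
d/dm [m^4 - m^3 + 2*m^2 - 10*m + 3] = 4*m^3 - 3*m^2 + 4*m - 10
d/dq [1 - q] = -1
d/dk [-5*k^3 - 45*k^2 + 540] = 15*k*(-k - 6)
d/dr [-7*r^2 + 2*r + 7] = 2 - 14*r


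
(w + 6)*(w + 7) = w^2 + 13*w + 42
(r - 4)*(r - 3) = r^2 - 7*r + 12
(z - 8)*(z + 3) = z^2 - 5*z - 24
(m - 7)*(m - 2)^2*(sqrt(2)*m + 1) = sqrt(2)*m^4 - 11*sqrt(2)*m^3 + m^3 - 11*m^2 + 32*sqrt(2)*m^2 - 28*sqrt(2)*m + 32*m - 28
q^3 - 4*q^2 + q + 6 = (q - 3)*(q - 2)*(q + 1)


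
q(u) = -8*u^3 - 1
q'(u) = -24*u^2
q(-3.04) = 223.76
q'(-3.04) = -221.80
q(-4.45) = 703.97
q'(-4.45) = -475.26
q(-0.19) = -0.95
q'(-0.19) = -0.87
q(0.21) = -1.07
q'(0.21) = -1.06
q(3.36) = -304.46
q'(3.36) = -270.95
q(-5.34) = 1217.19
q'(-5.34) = -684.37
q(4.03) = -524.61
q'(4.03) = -389.78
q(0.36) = -1.37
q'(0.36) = -3.11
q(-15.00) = 26999.00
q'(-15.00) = -5400.00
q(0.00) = -1.00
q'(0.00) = 0.00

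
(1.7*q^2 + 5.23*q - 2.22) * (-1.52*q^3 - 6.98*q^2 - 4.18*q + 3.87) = -2.584*q^5 - 19.8156*q^4 - 40.237*q^3 + 0.213200000000003*q^2 + 29.5197*q - 8.5914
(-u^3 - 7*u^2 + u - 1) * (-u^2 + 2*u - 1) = u^5 + 5*u^4 - 14*u^3 + 10*u^2 - 3*u + 1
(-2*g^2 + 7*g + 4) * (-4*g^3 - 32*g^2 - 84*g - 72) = 8*g^5 + 36*g^4 - 72*g^3 - 572*g^2 - 840*g - 288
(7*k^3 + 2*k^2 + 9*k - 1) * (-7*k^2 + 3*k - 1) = -49*k^5 + 7*k^4 - 64*k^3 + 32*k^2 - 12*k + 1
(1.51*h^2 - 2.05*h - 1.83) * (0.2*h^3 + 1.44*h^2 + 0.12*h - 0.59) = 0.302*h^5 + 1.7644*h^4 - 3.1368*h^3 - 3.7721*h^2 + 0.9899*h + 1.0797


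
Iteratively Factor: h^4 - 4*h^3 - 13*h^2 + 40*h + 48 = (h - 4)*(h^3 - 13*h - 12) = (h - 4)*(h + 3)*(h^2 - 3*h - 4) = (h - 4)^2*(h + 3)*(h + 1)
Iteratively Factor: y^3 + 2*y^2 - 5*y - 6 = (y + 3)*(y^2 - y - 2) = (y - 2)*(y + 3)*(y + 1)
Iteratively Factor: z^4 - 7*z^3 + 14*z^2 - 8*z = (z - 2)*(z^3 - 5*z^2 + 4*z) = z*(z - 2)*(z^2 - 5*z + 4) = z*(z - 4)*(z - 2)*(z - 1)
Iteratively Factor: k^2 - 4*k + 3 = (k - 1)*(k - 3)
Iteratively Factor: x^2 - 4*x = (x)*(x - 4)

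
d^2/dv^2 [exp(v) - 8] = exp(v)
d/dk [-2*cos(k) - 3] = 2*sin(k)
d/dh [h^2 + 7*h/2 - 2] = 2*h + 7/2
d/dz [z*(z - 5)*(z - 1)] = 3*z^2 - 12*z + 5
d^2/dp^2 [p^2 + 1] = 2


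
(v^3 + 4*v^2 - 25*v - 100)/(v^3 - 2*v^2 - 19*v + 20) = (v + 5)/(v - 1)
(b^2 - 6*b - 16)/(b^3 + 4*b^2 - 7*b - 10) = (b^2 - 6*b - 16)/(b^3 + 4*b^2 - 7*b - 10)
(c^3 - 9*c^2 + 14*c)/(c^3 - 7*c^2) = (c - 2)/c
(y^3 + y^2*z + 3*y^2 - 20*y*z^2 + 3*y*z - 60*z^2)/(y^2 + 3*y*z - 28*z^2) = (y^2 + 5*y*z + 3*y + 15*z)/(y + 7*z)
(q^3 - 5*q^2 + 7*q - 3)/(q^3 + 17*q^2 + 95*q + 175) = (q^3 - 5*q^2 + 7*q - 3)/(q^3 + 17*q^2 + 95*q + 175)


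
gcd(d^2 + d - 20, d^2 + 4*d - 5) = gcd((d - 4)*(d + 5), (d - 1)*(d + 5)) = d + 5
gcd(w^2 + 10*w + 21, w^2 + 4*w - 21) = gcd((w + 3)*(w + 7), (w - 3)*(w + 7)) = w + 7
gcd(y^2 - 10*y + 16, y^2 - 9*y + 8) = y - 8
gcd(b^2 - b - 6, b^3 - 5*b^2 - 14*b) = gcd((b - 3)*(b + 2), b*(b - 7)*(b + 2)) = b + 2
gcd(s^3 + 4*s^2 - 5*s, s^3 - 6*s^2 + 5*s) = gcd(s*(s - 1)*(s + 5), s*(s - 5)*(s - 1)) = s^2 - s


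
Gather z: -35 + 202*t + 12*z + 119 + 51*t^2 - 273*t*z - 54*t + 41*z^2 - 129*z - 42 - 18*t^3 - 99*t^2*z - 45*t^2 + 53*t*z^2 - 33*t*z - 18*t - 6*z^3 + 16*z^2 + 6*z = -18*t^3 + 6*t^2 + 130*t - 6*z^3 + z^2*(53*t + 57) + z*(-99*t^2 - 306*t - 111) + 42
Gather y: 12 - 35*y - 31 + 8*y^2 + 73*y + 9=8*y^2 + 38*y - 10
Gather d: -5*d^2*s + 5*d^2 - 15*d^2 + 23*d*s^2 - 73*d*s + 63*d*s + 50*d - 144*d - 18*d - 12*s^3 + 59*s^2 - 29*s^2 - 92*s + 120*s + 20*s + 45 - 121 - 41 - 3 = d^2*(-5*s - 10) + d*(23*s^2 - 10*s - 112) - 12*s^3 + 30*s^2 + 48*s - 120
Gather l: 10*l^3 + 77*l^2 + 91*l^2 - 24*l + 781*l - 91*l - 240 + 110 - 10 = 10*l^3 + 168*l^2 + 666*l - 140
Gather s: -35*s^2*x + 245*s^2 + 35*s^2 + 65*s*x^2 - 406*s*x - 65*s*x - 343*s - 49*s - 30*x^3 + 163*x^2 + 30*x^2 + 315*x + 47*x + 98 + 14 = s^2*(280 - 35*x) + s*(65*x^2 - 471*x - 392) - 30*x^3 + 193*x^2 + 362*x + 112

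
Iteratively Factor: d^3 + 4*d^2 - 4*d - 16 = (d + 2)*(d^2 + 2*d - 8) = (d - 2)*(d + 2)*(d + 4)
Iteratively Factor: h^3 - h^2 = (h)*(h^2 - h) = h^2*(h - 1)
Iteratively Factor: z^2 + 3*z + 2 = (z + 2)*(z + 1)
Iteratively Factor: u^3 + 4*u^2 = (u)*(u^2 + 4*u) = u^2*(u + 4)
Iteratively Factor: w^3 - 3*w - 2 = (w - 2)*(w^2 + 2*w + 1) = (w - 2)*(w + 1)*(w + 1)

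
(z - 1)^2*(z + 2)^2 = z^4 + 2*z^3 - 3*z^2 - 4*z + 4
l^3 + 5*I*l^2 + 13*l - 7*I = (l - I)^2*(l + 7*I)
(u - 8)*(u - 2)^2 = u^3 - 12*u^2 + 36*u - 32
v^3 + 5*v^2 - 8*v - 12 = (v - 2)*(v + 1)*(v + 6)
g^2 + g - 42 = (g - 6)*(g + 7)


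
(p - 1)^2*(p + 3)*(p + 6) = p^4 + 7*p^3 + p^2 - 27*p + 18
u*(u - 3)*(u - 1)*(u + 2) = u^4 - 2*u^3 - 5*u^2 + 6*u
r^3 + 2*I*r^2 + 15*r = r*(r - 3*I)*(r + 5*I)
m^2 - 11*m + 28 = (m - 7)*(m - 4)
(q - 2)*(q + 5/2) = q^2 + q/2 - 5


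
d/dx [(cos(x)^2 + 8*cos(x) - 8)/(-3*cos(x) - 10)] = (3*cos(x)^2 + 20*cos(x) + 104)*sin(x)/(3*cos(x) + 10)^2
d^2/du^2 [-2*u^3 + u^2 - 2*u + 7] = 2 - 12*u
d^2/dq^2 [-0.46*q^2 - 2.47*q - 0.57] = -0.920000000000000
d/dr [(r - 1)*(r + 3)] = 2*r + 2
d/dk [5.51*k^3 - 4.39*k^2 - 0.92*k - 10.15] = 16.53*k^2 - 8.78*k - 0.92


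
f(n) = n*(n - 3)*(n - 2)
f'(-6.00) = 174.00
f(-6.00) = -432.00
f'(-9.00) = 339.00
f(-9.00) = -1188.00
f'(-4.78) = 122.35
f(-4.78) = -252.14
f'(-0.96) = 18.36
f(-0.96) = -11.25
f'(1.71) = -2.33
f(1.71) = 0.64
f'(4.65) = 24.37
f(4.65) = 20.33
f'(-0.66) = 13.91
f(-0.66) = -6.43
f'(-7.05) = 225.61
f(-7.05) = -641.22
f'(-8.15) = 286.77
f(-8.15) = -922.36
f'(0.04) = 5.60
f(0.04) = 0.23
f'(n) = n*(n - 3) + n*(n - 2) + (n - 3)*(n - 2)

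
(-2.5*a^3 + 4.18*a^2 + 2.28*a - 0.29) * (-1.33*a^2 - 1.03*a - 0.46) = 3.325*a^5 - 2.9844*a^4 - 6.1878*a^3 - 3.8855*a^2 - 0.7501*a + 0.1334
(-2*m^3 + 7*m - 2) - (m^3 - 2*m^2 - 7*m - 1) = -3*m^3 + 2*m^2 + 14*m - 1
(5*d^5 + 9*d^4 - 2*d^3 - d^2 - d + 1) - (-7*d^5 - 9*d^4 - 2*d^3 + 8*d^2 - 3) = 12*d^5 + 18*d^4 - 9*d^2 - d + 4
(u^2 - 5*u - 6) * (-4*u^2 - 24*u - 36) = -4*u^4 - 4*u^3 + 108*u^2 + 324*u + 216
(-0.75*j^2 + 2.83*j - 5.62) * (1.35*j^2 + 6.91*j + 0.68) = -1.0125*j^4 - 1.362*j^3 + 11.4583*j^2 - 36.9098*j - 3.8216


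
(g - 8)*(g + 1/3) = g^2 - 23*g/3 - 8/3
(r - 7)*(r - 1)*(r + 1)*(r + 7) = r^4 - 50*r^2 + 49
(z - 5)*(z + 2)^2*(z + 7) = z^4 + 6*z^3 - 23*z^2 - 132*z - 140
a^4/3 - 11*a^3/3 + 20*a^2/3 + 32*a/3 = a*(a/3 + 1/3)*(a - 8)*(a - 4)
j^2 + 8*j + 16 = (j + 4)^2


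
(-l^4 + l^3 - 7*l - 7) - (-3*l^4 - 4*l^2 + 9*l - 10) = 2*l^4 + l^3 + 4*l^2 - 16*l + 3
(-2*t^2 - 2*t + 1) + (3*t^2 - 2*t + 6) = t^2 - 4*t + 7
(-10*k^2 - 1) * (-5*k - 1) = 50*k^3 + 10*k^2 + 5*k + 1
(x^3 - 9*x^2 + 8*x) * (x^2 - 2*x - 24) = x^5 - 11*x^4 + 2*x^3 + 200*x^2 - 192*x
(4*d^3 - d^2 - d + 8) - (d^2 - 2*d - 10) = 4*d^3 - 2*d^2 + d + 18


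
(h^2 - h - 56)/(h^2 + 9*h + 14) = (h - 8)/(h + 2)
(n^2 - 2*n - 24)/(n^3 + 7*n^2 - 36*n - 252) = (n + 4)/(n^2 + 13*n + 42)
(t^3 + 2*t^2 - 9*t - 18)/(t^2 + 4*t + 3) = (t^2 - t - 6)/(t + 1)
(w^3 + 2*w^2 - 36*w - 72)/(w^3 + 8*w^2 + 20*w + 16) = (w^2 - 36)/(w^2 + 6*w + 8)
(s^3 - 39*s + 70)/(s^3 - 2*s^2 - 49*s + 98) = (s - 5)/(s - 7)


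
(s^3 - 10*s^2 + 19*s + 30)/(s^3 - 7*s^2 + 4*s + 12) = (s - 5)/(s - 2)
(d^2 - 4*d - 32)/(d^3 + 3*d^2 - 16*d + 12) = (d^2 - 4*d - 32)/(d^3 + 3*d^2 - 16*d + 12)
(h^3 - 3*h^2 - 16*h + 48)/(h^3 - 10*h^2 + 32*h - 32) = (h^2 + h - 12)/(h^2 - 6*h + 8)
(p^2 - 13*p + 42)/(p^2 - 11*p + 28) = (p - 6)/(p - 4)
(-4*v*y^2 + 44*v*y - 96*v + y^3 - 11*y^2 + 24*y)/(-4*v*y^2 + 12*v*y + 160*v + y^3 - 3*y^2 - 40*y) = (y - 3)/(y + 5)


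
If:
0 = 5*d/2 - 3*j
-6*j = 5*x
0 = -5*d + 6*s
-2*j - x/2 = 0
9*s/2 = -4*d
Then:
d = 0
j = 0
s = 0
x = 0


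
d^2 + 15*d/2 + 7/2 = (d + 1/2)*(d + 7)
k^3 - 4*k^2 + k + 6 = (k - 3)*(k - 2)*(k + 1)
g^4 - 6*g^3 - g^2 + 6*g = g*(g - 6)*(g - 1)*(g + 1)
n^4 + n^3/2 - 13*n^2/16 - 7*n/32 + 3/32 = (n - 3/4)*(n - 1/4)*(n + 1/2)*(n + 1)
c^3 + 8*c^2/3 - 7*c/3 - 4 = (c - 4/3)*(c + 1)*(c + 3)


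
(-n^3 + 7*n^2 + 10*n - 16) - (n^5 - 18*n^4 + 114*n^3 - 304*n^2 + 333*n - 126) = -n^5 + 18*n^4 - 115*n^3 + 311*n^2 - 323*n + 110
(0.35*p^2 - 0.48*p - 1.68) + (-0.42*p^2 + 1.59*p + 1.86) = -0.07*p^2 + 1.11*p + 0.18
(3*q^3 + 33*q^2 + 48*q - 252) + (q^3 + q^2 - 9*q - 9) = 4*q^3 + 34*q^2 + 39*q - 261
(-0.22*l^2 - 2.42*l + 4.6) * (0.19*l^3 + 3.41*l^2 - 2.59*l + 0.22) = -0.0418*l^5 - 1.21*l^4 - 6.8084*l^3 + 21.9054*l^2 - 12.4464*l + 1.012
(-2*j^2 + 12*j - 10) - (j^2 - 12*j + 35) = -3*j^2 + 24*j - 45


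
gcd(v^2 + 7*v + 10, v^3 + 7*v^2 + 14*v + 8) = v + 2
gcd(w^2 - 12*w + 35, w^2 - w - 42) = w - 7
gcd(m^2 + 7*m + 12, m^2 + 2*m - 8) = m + 4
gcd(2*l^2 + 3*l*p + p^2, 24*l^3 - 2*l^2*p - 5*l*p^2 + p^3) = 2*l + p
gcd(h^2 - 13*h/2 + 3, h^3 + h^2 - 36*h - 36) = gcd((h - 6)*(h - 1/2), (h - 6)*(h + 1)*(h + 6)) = h - 6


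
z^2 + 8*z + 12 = (z + 2)*(z + 6)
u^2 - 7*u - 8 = (u - 8)*(u + 1)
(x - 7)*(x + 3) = x^2 - 4*x - 21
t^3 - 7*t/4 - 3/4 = (t - 3/2)*(t + 1/2)*(t + 1)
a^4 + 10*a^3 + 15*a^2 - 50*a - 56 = (a - 2)*(a + 1)*(a + 4)*(a + 7)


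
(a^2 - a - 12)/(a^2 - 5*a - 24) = (a - 4)/(a - 8)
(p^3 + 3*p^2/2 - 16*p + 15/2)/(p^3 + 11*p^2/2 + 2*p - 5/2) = (p - 3)/(p + 1)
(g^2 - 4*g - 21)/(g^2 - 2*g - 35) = (g + 3)/(g + 5)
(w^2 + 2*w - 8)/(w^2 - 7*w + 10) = (w + 4)/(w - 5)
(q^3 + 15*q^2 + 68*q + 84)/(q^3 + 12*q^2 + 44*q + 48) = (q + 7)/(q + 4)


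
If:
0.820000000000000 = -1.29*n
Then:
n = -0.64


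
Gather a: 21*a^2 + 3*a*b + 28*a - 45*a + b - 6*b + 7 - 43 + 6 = 21*a^2 + a*(3*b - 17) - 5*b - 30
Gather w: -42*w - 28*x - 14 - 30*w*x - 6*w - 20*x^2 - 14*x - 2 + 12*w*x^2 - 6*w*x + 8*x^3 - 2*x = w*(12*x^2 - 36*x - 48) + 8*x^3 - 20*x^2 - 44*x - 16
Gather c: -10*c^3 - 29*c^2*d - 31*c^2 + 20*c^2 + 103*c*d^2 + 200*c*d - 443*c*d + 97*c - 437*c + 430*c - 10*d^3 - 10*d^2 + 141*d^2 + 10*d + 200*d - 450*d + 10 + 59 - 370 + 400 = -10*c^3 + c^2*(-29*d - 11) + c*(103*d^2 - 243*d + 90) - 10*d^3 + 131*d^2 - 240*d + 99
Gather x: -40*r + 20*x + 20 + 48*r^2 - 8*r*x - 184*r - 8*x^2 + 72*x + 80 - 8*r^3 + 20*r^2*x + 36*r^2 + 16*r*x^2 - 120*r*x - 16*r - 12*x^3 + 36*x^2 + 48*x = -8*r^3 + 84*r^2 - 240*r - 12*x^3 + x^2*(16*r + 28) + x*(20*r^2 - 128*r + 140) + 100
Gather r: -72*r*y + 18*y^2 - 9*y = -72*r*y + 18*y^2 - 9*y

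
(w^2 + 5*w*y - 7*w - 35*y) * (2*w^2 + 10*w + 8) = 2*w^4 + 10*w^3*y - 4*w^3 - 20*w^2*y - 62*w^2 - 310*w*y - 56*w - 280*y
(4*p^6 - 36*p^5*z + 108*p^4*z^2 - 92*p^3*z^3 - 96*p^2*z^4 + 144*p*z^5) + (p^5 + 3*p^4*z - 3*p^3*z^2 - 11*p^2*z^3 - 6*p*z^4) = 4*p^6 - 36*p^5*z + p^5 + 108*p^4*z^2 + 3*p^4*z - 92*p^3*z^3 - 3*p^3*z^2 - 96*p^2*z^4 - 11*p^2*z^3 + 144*p*z^5 - 6*p*z^4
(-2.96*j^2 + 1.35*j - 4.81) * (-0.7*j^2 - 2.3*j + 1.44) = 2.072*j^4 + 5.863*j^3 - 4.0004*j^2 + 13.007*j - 6.9264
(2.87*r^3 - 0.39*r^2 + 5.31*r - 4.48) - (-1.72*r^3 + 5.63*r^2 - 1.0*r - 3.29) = 4.59*r^3 - 6.02*r^2 + 6.31*r - 1.19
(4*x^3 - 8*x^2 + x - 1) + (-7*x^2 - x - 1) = 4*x^3 - 15*x^2 - 2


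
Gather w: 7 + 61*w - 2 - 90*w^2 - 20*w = -90*w^2 + 41*w + 5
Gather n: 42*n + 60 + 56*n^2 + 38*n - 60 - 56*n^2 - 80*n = 0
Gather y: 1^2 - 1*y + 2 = 3 - y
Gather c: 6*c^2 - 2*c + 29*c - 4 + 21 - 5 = 6*c^2 + 27*c + 12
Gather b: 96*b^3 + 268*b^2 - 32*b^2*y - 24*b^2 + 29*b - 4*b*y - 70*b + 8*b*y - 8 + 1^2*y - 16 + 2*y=96*b^3 + b^2*(244 - 32*y) + b*(4*y - 41) + 3*y - 24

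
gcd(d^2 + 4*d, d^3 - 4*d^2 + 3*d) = d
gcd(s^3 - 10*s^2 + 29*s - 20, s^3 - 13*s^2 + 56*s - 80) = s^2 - 9*s + 20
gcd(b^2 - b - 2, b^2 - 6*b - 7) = b + 1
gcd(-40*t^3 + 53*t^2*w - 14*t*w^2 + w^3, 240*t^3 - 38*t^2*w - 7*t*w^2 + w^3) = 40*t^2 - 13*t*w + w^2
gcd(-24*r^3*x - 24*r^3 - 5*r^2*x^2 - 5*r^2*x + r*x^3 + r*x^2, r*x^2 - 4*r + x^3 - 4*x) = 1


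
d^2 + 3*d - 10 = (d - 2)*(d + 5)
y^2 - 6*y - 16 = (y - 8)*(y + 2)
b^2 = b^2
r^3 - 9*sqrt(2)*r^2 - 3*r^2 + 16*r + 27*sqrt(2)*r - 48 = (r - 3)*(r - 8*sqrt(2))*(r - sqrt(2))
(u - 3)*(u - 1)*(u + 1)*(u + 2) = u^4 - u^3 - 7*u^2 + u + 6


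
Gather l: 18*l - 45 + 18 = 18*l - 27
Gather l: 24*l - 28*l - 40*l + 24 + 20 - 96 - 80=-44*l - 132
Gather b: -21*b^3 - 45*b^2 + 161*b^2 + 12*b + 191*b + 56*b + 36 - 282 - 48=-21*b^3 + 116*b^2 + 259*b - 294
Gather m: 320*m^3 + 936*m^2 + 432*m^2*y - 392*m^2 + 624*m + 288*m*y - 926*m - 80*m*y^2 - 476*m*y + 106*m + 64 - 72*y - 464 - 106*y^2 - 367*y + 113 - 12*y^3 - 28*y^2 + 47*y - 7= 320*m^3 + m^2*(432*y + 544) + m*(-80*y^2 - 188*y - 196) - 12*y^3 - 134*y^2 - 392*y - 294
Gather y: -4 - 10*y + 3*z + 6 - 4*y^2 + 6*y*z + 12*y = -4*y^2 + y*(6*z + 2) + 3*z + 2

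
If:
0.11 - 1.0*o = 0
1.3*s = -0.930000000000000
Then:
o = 0.11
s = -0.72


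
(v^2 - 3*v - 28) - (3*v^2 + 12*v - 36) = -2*v^2 - 15*v + 8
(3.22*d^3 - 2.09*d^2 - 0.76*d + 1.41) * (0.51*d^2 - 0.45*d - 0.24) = 1.6422*d^5 - 2.5149*d^4 - 0.2199*d^3 + 1.5627*d^2 - 0.4521*d - 0.3384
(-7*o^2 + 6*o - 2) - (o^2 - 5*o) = -8*o^2 + 11*o - 2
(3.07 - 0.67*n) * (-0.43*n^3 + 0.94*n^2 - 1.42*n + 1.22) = 0.2881*n^4 - 1.9499*n^3 + 3.8372*n^2 - 5.1768*n + 3.7454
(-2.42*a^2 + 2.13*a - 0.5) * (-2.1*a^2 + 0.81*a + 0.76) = 5.082*a^4 - 6.4332*a^3 + 0.9361*a^2 + 1.2138*a - 0.38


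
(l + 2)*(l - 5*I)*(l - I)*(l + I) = l^4 + 2*l^3 - 5*I*l^3 + l^2 - 10*I*l^2 + 2*l - 5*I*l - 10*I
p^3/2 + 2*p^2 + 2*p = p*(p/2 + 1)*(p + 2)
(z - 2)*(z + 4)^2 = z^3 + 6*z^2 - 32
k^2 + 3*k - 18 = (k - 3)*(k + 6)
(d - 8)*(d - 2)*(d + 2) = d^3 - 8*d^2 - 4*d + 32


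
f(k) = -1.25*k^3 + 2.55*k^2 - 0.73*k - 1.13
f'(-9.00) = -350.38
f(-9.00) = 1123.24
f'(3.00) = -19.18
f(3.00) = -14.12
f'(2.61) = -12.96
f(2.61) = -7.89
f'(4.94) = -67.05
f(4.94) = -93.20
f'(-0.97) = -9.21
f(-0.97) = 3.12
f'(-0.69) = -6.03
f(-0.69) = 1.00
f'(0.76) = 0.98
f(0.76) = -0.76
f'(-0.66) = -5.73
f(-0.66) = 0.82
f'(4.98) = -68.33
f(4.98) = -95.91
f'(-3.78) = -73.59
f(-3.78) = 105.58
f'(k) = -3.75*k^2 + 5.1*k - 0.73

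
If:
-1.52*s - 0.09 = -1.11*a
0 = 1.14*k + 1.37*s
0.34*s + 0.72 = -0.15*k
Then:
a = -6.09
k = 5.42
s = -4.51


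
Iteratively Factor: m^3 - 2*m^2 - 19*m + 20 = (m + 4)*(m^2 - 6*m + 5) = (m - 5)*(m + 4)*(m - 1)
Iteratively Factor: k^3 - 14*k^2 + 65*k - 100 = (k - 5)*(k^2 - 9*k + 20) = (k - 5)*(k - 4)*(k - 5)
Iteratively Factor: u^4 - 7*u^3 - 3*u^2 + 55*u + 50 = (u + 2)*(u^3 - 9*u^2 + 15*u + 25) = (u - 5)*(u + 2)*(u^2 - 4*u - 5) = (u - 5)^2*(u + 2)*(u + 1)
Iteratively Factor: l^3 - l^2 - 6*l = (l + 2)*(l^2 - 3*l) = (l - 3)*(l + 2)*(l)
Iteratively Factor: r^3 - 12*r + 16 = (r + 4)*(r^2 - 4*r + 4) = (r - 2)*(r + 4)*(r - 2)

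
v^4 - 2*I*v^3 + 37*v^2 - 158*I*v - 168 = (v - 4*I)*(v - 3*I)*(v - 2*I)*(v + 7*I)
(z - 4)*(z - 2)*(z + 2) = z^3 - 4*z^2 - 4*z + 16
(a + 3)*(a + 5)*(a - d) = a^3 - a^2*d + 8*a^2 - 8*a*d + 15*a - 15*d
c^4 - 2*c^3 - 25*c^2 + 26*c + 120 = (c - 5)*(c - 3)*(c + 2)*(c + 4)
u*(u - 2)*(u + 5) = u^3 + 3*u^2 - 10*u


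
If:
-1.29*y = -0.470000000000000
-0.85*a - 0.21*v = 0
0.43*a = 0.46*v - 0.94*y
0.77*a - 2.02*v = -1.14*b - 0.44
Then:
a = -0.15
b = 0.79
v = 0.60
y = 0.36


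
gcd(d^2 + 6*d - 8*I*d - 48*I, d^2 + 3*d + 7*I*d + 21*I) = 1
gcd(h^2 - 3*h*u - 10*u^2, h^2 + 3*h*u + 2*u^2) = h + 2*u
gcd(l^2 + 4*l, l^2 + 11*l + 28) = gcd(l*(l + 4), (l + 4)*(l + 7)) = l + 4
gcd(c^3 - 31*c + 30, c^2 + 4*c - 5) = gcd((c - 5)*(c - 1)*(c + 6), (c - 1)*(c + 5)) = c - 1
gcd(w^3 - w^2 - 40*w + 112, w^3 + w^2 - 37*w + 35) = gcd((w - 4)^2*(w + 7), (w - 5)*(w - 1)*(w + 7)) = w + 7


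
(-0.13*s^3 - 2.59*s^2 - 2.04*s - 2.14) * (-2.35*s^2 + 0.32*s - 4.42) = 0.3055*s^5 + 6.0449*s^4 + 4.5398*s^3 + 15.824*s^2 + 8.332*s + 9.4588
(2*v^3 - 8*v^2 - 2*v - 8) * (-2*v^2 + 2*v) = -4*v^5 + 20*v^4 - 12*v^3 + 12*v^2 - 16*v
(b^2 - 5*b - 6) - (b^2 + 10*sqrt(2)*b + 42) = -10*sqrt(2)*b - 5*b - 48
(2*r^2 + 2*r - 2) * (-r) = -2*r^3 - 2*r^2 + 2*r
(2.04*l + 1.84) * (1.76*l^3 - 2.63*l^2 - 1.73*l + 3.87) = 3.5904*l^4 - 2.1268*l^3 - 8.3684*l^2 + 4.7116*l + 7.1208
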